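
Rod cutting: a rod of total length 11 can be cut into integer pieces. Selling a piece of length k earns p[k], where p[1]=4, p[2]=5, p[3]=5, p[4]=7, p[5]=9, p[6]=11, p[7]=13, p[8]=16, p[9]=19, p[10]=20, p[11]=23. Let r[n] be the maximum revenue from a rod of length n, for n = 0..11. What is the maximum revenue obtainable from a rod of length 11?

   n    0    1    2    3    4    5    6    7    8    9   10   11
r[n]    0    4    8   12   16   20   24   28   32   36   40   44

44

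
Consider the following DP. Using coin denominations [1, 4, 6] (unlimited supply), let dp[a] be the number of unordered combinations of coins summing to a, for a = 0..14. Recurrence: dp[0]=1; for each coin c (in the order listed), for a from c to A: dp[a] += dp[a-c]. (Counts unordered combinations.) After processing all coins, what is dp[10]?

5

after  coin     0     1     2     3     4     5     6     7     8     9    10    11    12    13    14
          1     1     1     1     1     1     1     1     1     1     1     1     1     1     1     1
          4     1     1     1     1     2     2     2     2     3     3     3     3     4     4     4
          6     1     1     1     1     2     2     3     3     4     4     5     5     7     7     8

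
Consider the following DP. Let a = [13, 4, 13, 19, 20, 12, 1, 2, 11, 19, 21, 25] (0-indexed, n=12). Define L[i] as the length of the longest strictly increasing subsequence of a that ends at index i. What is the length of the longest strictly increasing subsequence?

6

   i    0    1    2    3    4    5    6    7    8    9   10   11
a[i]   13    4   13   19   20   12    1    2   11   19   21   25
L[i]    1    1    2    3    4    2    1    2    3    4    5    6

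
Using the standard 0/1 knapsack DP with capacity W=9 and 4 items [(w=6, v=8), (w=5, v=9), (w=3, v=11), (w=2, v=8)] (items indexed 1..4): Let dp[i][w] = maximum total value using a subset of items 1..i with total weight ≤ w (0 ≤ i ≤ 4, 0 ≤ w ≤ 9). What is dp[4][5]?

i\w   0   1   2   3   4   5   6   7   8   9
  0   0   0   0   0   0   0   0   0   0   0
  1   0   0   0   0   0   0   8   8   8   8
  2   0   0   0   0   0   9   9   9   9   9
  3   0   0   0  11  11  11  11  11  20  20
  4   0   0   8  11  11  19  19  19  20  20

19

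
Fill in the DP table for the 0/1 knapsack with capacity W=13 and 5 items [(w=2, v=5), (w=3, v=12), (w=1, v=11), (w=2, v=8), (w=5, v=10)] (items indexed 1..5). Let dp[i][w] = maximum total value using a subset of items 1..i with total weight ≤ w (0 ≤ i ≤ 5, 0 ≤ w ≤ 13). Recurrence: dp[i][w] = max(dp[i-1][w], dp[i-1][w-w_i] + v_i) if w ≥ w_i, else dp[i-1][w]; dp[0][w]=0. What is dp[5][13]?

i\w   0   1   2   3   4   5   6   7   8   9  10  11  12  13
  0   0   0   0   0   0   0   0   0   0   0   0   0   0   0
  1   0   0   5   5   5   5   5   5   5   5   5   5   5   5
  2   0   0   5  12  12  17  17  17  17  17  17  17  17  17
  3   0  11  11  16  23  23  28  28  28  28  28  28  28  28
  4   0  11  11  19  23  24  31  31  36  36  36  36  36  36
  5   0  11  11  19  23  24  31  31  36  36  36  41  41  46

46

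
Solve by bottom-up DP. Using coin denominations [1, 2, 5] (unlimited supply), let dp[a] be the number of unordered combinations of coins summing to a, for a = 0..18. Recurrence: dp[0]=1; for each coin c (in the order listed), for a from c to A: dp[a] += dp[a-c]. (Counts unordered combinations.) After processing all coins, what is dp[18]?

after  coin     0     1     2     3     4     5     6     7     8     9    10    11    12    13    14    15    16    17    18
          1     1     1     1     1     1     1     1     1     1     1     1     1     1     1     1     1     1     1     1
          2     1     1     2     2     3     3     4     4     5     5     6     6     7     7     8     8     9     9    10
          5     1     1     2     2     3     4     5     6     7     8    10    11    13    14    16    18    20    22    24

24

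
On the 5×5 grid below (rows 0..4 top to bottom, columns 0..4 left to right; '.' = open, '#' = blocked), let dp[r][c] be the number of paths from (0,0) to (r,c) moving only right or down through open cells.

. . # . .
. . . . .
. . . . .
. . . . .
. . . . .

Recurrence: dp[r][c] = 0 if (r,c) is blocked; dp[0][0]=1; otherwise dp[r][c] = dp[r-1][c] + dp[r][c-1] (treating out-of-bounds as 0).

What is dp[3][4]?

r\c   0   1   2   3   4
  0   1   1   0   0   0
  1   1   2   2   2   2
  2   1   3   5   7   9
  3   1   4   9  16  25
  4   1   5  14  30  55

25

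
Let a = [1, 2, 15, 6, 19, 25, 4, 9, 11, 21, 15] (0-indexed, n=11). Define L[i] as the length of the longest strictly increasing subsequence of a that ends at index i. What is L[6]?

   i    0    1    2    3    4    5    6    7    8    9   10
a[i]    1    2   15    6   19   25    4    9   11   21   15
L[i]    1    2    3    3    4    5    3    4    5    6    6

3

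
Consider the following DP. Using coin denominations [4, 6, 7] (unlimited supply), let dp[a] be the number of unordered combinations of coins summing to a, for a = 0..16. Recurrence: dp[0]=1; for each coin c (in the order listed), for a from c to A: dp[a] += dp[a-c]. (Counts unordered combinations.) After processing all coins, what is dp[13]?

after  coin     0     1     2     3     4     5     6     7     8     9    10    11    12    13    14    15    16
          4     1     0     0     0     1     0     0     0     1     0     0     0     1     0     0     0     1
          6     1     0     0     0     1     0     1     0     1     0     1     0     2     0     1     0     2
          7     1     0     0     0     1     0     1     1     1     0     1     1     2     1     2     1     2

1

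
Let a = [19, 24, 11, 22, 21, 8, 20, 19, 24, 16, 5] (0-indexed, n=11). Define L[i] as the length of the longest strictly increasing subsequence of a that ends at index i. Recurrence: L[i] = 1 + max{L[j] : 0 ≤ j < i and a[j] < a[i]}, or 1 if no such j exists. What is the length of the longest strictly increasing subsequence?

   i    0    1    2    3    4    5    6    7    8    9   10
a[i]   19   24   11   22   21    8   20   19   24   16    5
L[i]    1    2    1    2    2    1    2    2    3    2    1

3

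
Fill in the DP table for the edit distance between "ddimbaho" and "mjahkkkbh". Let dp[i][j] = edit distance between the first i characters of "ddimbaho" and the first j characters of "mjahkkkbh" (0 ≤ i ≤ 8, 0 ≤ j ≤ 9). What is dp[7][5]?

   ''  m  j  a  h  k  k  k  b  h
''  0  1  2  3  4  5  6  7  8  9
 d  1  1  2  3  4  5  6  7  8  9
 d  2  2  2  3  4  5  6  7  8  9
 i  3  3  3  3  4  5  6  7  8  9
 m  4  3  4  4  4  5  6  7  8  9
 b  5  4  4  5  5  5  6  7  7  8
 a  6  5  5  4  5  6  6  7  8  8
 h  7  6  6  5  4  5  6  7  8  8
 o  8  7  7  6  5  5  6  7  8  9

5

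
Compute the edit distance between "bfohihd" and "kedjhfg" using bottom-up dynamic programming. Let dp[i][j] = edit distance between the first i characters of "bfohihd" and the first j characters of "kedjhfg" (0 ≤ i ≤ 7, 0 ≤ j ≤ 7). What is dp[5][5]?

5

   ''  k  e  d  j  h  f  g
''  0  1  2  3  4  5  6  7
 b  1  1  2  3  4  5  6  7
 f  2  2  2  3  4  5  5  6
 o  3  3  3  3  4  5  6  6
 h  4  4  4  4  4  4  5  6
 i  5  5  5  5  5  5  5  6
 h  6  6  6  6  6  5  6  6
 d  7  7  7  6  7  6  6  7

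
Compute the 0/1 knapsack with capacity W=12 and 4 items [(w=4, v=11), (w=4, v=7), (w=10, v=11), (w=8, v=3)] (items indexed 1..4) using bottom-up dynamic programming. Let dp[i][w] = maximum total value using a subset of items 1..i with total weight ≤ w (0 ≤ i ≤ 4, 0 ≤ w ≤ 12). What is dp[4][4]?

i\w   0   1   2   3   4   5   6   7   8   9  10  11  12
  0   0   0   0   0   0   0   0   0   0   0   0   0   0
  1   0   0   0   0  11  11  11  11  11  11  11  11  11
  2   0   0   0   0  11  11  11  11  18  18  18  18  18
  3   0   0   0   0  11  11  11  11  18  18  18  18  18
  4   0   0   0   0  11  11  11  11  18  18  18  18  18

11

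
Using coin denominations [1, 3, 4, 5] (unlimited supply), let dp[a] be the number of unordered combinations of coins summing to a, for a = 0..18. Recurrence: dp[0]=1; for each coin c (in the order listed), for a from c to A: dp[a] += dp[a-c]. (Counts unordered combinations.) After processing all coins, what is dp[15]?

27

after  coin     0     1     2     3     4     5     6     7     8     9    10    11    12    13    14    15    16    17    18
          1     1     1     1     1     1     1     1     1     1     1     1     1     1     1     1     1     1     1     1
          3     1     1     1     2     2     2     3     3     3     4     4     4     5     5     5     6     6     6     7
          4     1     1     1     2     3     3     4     5     6     7     8     9    11    12    13    15    17    18    20
          5     1     1     1     2     3     4     5     6     8    10    12    14    17    20    23    27    31    35    40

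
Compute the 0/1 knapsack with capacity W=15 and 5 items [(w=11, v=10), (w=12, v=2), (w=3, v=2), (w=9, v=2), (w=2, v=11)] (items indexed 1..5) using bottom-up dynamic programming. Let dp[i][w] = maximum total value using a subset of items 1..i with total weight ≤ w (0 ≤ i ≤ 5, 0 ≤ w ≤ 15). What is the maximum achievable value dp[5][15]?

i\w   0   1   2   3   4   5   6   7   8   9  10  11  12  13  14  15
  0   0   0   0   0   0   0   0   0   0   0   0   0   0   0   0   0
  1   0   0   0   0   0   0   0   0   0   0   0  10  10  10  10  10
  2   0   0   0   0   0   0   0   0   0   0   0  10  10  10  10  10
  3   0   0   0   2   2   2   2   2   2   2   2  10  10  10  12  12
  4   0   0   0   2   2   2   2   2   2   2   2  10  10  10  12  12
  5   0   0  11  11  11  13  13  13  13  13  13  13  13  21  21  21

21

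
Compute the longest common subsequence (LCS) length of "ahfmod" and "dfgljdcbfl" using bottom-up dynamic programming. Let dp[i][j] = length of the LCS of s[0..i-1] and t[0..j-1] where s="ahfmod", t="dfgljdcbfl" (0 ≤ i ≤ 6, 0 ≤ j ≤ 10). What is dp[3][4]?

   ''  d  f  g  l  j  d  c  b  f  l
''  0  0  0  0  0  0  0  0  0  0  0
 a  0  0  0  0  0  0  0  0  0  0  0
 h  0  0  0  0  0  0  0  0  0  0  0
 f  0  0  1  1  1  1  1  1  1  1  1
 m  0  0  1  1  1  1  1  1  1  1  1
 o  0  0  1  1  1  1  1  1  1  1  1
 d  0  1  1  1  1  1  2  2  2  2  2

1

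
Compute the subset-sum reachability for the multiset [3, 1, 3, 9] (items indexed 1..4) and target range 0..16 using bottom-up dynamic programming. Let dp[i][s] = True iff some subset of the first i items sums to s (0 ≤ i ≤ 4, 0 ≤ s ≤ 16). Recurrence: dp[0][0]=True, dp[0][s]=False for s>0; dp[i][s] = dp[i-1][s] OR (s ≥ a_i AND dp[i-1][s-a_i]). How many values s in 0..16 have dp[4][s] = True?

12

i\s   0   1   2   3   4   5   6   7   8   9  10  11  12  13  14  15  16
  0   T   F   F   F   F   F   F   F   F   F   F   F   F   F   F   F   F
  1   T   F   F   T   F   F   F   F   F   F   F   F   F   F   F   F   F
  2   T   T   F   T   T   F   F   F   F   F   F   F   F   F   F   F   F
  3   T   T   F   T   T   F   T   T   F   F   F   F   F   F   F   F   F
  4   T   T   F   T   T   F   T   T   F   T   T   F   T   T   F   T   T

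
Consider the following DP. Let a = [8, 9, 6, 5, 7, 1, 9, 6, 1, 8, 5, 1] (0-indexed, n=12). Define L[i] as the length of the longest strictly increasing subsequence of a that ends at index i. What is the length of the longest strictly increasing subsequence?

3

   i    0    1    2    3    4    5    6    7    8    9   10   11
a[i]    8    9    6    5    7    1    9    6    1    8    5    1
L[i]    1    2    1    1    2    1    3    2    1    3    2    1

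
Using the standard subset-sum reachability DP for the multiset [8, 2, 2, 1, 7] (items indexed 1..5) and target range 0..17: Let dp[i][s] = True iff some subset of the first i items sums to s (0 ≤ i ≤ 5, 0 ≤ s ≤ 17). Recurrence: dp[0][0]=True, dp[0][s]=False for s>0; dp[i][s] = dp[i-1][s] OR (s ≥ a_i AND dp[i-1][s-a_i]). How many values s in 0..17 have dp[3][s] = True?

6

i\s   0   1   2   3   4   5   6   7   8   9  10  11  12  13  14  15  16  17
  0   T   F   F   F   F   F   F   F   F   F   F   F   F   F   F   F   F   F
  1   T   F   F   F   F   F   F   F   T   F   F   F   F   F   F   F   F   F
  2   T   F   T   F   F   F   F   F   T   F   T   F   F   F   F   F   F   F
  3   T   F   T   F   T   F   F   F   T   F   T   F   T   F   F   F   F   F
  4   T   T   T   T   T   T   F   F   T   T   T   T   T   T   F   F   F   F
  5   T   T   T   T   T   T   F   T   T   T   T   T   T   T   F   T   T   T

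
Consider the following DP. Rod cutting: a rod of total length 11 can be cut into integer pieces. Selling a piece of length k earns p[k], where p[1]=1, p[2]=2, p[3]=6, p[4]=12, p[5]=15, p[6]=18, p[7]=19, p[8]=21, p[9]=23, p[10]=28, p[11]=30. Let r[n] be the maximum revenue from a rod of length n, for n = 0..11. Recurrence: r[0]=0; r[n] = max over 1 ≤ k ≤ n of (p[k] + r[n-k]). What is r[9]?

27

   n    0    1    2    3    4    5    6    7    8    9   10   11
r[n]    0    1    2    6   12   15   18   19   24   27   30   33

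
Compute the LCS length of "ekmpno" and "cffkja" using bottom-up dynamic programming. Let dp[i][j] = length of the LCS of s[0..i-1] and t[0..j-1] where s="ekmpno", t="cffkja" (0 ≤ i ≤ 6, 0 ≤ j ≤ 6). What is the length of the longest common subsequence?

1

   ''  c  f  f  k  j  a
''  0  0  0  0  0  0  0
 e  0  0  0  0  0  0  0
 k  0  0  0  0  1  1  1
 m  0  0  0  0  1  1  1
 p  0  0  0  0  1  1  1
 n  0  0  0  0  1  1  1
 o  0  0  0  0  1  1  1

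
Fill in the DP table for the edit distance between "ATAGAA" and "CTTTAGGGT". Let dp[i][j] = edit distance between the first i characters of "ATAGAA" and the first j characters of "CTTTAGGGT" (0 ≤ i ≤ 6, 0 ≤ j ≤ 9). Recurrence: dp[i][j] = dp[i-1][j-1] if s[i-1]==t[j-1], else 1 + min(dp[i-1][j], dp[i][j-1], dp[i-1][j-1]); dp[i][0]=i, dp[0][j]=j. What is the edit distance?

   ''  C  T  T  T  A  G  G  G  T
''  0  1  2  3  4  5  6  7  8  9
 A  1  1  2  3  4  4  5  6  7  8
 T  2  2  1  2  3  4  5  6  7  7
 A  3  3  2  2  3  3  4  5  6  7
 G  4  4  3  3  3  4  3  4  5  6
 A  5  5  4  4  4  3  4  4  5  6
 A  6  6  5  5  5  4  4  5  5  6

6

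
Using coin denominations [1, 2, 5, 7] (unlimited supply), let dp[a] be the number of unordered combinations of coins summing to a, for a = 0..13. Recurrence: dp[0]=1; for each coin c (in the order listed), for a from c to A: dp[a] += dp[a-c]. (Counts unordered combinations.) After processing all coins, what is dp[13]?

19

after  coin     0     1     2     3     4     5     6     7     8     9    10    11    12    13
          1     1     1     1     1     1     1     1     1     1     1     1     1     1     1
          2     1     1     2     2     3     3     4     4     5     5     6     6     7     7
          5     1     1     2     2     3     4     5     6     7     8    10    11    13    14
          7     1     1     2     2     3     4     5     7     8    10    12    14    17    19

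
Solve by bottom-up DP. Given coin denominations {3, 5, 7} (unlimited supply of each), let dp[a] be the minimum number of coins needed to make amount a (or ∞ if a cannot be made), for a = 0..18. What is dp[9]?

 a  0  1  2  3  4  5  6  7  8  9 10 11 12 13 14 15 16 17 18
dp  0  -  -  1  -  1  2  1  2  3  2  3  2  3  2  3  4  3  4
(- denotes ∞ / unreachable)

3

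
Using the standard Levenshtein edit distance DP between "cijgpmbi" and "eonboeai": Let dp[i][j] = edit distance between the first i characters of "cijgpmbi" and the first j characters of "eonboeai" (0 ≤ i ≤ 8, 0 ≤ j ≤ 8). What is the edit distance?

7

   ''  e  o  n  b  o  e  a  i
''  0  1  2  3  4  5  6  7  8
 c  1  1  2  3  4  5  6  7  8
 i  2  2  2  3  4  5  6  7  7
 j  3  3  3  3  4  5  6  7  8
 g  4  4  4  4  4  5  6  7  8
 p  5  5  5  5  5  5  6  7  8
 m  6  6  6  6  6  6  6  7  8
 b  7  7  7  7  6  7  7  7  8
 i  8  8  8  8  7  7  8  8  7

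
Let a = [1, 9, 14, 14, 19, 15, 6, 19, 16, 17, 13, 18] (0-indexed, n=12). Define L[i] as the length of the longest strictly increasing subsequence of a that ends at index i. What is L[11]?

   i    0    1    2    3    4    5    6    7    8    9   10   11
a[i]    1    9   14   14   19   15    6   19   16   17   13   18
L[i]    1    2    3    3    4    4    2    5    5    6    3    7

7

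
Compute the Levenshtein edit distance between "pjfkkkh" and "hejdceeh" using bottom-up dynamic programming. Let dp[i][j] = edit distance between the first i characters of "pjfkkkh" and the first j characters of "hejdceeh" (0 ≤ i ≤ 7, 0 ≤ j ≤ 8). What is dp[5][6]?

   ''  h  e  j  d  c  e  e  h
''  0  1  2  3  4  5  6  7  8
 p  1  1  2  3  4  5  6  7  8
 j  2  2  2  2  3  4  5  6  7
 f  3  3  3  3  3  4  5  6  7
 k  4  4  4  4  4  4  5  6  7
 k  5  5  5  5  5  5  5  6  7
 k  6  6  6  6  6  6  6  6  7
 h  7  6  7  7  7  7  7  7  6

5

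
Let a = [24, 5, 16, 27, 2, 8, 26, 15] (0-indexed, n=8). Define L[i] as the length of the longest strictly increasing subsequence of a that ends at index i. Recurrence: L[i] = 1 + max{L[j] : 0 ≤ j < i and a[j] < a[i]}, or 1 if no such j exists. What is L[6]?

3

   i    0    1    2    3    4    5    6    7
a[i]   24    5   16   27    2    8   26   15
L[i]    1    1    2    3    1    2    3    3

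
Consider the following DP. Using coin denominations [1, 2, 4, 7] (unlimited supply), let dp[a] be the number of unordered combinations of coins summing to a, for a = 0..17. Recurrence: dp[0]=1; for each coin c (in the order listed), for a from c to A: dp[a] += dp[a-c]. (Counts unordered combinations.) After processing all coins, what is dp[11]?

after  coin     0     1     2     3     4     5     6     7     8     9    10    11    12    13    14    15    16    17
          1     1     1     1     1     1     1     1     1     1     1     1     1     1     1     1     1     1     1
          2     1     1     2     2     3     3     4     4     5     5     6     6     7     7     8     8     9     9
          4     1     1     2     2     4     4     6     6     9     9    12    12    16    16    20    20    25    25
          7     1     1     2     2     4     4     6     7    10    11    14    16    20    22    27    30    36    39

16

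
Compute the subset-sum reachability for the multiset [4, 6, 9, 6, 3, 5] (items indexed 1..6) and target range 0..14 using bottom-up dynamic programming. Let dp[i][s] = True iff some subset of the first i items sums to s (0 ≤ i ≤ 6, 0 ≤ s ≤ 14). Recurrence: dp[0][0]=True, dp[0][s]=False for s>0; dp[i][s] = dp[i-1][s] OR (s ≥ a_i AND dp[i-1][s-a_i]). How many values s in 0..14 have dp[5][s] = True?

i\s   0   1   2   3   4   5   6   7   8   9  10  11  12  13  14
  0   T   F   F   F   F   F   F   F   F   F   F   F   F   F   F
  1   T   F   F   F   T   F   F   F   F   F   F   F   F   F   F
  2   T   F   F   F   T   F   T   F   F   F   T   F   F   F   F
  3   T   F   F   F   T   F   T   F   F   T   T   F   F   T   F
  4   T   F   F   F   T   F   T   F   F   T   T   F   T   T   F
  5   T   F   F   T   T   F   T   T   F   T   T   F   T   T   F
  6   T   F   F   T   T   T   T   T   T   T   T   T   T   T   T

9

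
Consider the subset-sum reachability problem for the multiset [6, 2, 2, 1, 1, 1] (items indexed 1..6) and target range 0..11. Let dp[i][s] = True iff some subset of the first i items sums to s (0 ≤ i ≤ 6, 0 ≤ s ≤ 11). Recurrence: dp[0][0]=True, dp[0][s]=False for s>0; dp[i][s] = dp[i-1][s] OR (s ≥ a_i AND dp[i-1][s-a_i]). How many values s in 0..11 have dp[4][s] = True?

i\s   0   1   2   3   4   5   6   7   8   9  10  11
  0   T   F   F   F   F   F   F   F   F   F   F   F
  1   T   F   F   F   F   F   T   F   F   F   F   F
  2   T   F   T   F   F   F   T   F   T   F   F   F
  3   T   F   T   F   T   F   T   F   T   F   T   F
  4   T   T   T   T   T   T   T   T   T   T   T   T
  5   T   T   T   T   T   T   T   T   T   T   T   T
  6   T   T   T   T   T   T   T   T   T   T   T   T

12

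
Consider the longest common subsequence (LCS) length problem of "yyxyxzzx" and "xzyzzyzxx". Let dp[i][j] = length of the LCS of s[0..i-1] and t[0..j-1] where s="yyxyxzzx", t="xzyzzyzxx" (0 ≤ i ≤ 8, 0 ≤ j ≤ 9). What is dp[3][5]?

1

   ''  x  z  y  z  z  y  z  x  x
''  0  0  0  0  0  0  0  0  0  0
 y  0  0  0  1  1  1  1  1  1  1
 y  0  0  0  1  1  1  2  2  2  2
 x  0  1  1  1  1  1  2  2  3  3
 y  0  1  1  2  2  2  2  2  3  3
 x  0  1  1  2  2  2  2  2  3  4
 z  0  1  2  2  3  3  3  3  3  4
 z  0  1  2  2  3  4  4  4  4  4
 x  0  1  2  2  3  4  4  4  5  5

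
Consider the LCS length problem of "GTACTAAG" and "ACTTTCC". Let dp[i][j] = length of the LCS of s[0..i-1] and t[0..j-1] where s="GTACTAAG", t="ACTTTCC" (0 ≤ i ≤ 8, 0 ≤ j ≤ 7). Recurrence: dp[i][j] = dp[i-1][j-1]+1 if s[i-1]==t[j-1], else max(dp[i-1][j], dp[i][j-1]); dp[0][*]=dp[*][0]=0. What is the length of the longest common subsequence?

3

   ''  A  C  T  T  T  C  C
''  0  0  0  0  0  0  0  0
 G  0  0  0  0  0  0  0  0
 T  0  0  0  1  1  1  1  1
 A  0  1  1  1  1  1  1  1
 C  0  1  2  2  2  2  2  2
 T  0  1  2  3  3  3  3  3
 A  0  1  2  3  3  3  3  3
 A  0  1  2  3  3  3  3  3
 G  0  1  2  3  3  3  3  3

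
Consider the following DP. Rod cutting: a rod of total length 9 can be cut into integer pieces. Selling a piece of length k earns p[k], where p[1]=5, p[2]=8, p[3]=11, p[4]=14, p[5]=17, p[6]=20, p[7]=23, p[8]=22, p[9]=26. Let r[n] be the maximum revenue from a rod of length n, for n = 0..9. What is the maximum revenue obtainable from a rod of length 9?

   n    0    1    2    3    4    5    6    7    8    9
r[n]    0    5   10   15   20   25   30   35   40   45

45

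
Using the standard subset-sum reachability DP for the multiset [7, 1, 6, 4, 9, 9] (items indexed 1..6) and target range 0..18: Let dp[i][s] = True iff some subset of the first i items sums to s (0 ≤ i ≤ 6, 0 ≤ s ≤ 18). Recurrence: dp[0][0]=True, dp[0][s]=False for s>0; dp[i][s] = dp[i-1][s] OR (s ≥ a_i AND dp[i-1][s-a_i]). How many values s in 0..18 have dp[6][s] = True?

i\s   0   1   2   3   4   5   6   7   8   9  10  11  12  13  14  15  16  17  18
  0   T   F   F   F   F   F   F   F   F   F   F   F   F   F   F   F   F   F   F
  1   T   F   F   F   F   F   F   T   F   F   F   F   F   F   F   F   F   F   F
  2   T   T   F   F   F   F   F   T   T   F   F   F   F   F   F   F   F   F   F
  3   T   T   F   F   F   F   T   T   T   F   F   F   F   T   T   F   F   F   F
  4   T   T   F   F   T   T   T   T   T   F   T   T   T   T   T   F   F   T   T
  5   T   T   F   F   T   T   T   T   T   T   T   T   T   T   T   T   T   T   T
  6   T   T   F   F   T   T   T   T   T   T   T   T   T   T   T   T   T   T   T

17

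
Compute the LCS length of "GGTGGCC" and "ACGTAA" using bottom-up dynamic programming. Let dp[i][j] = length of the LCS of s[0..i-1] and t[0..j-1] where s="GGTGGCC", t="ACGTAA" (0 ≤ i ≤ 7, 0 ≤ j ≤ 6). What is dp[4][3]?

1

   ''  A  C  G  T  A  A
''  0  0  0  0  0  0  0
 G  0  0  0  1  1  1  1
 G  0  0  0  1  1  1  1
 T  0  0  0  1  2  2  2
 G  0  0  0  1  2  2  2
 G  0  0  0  1  2  2  2
 C  0  0  1  1  2  2  2
 C  0  0  1  1  2  2  2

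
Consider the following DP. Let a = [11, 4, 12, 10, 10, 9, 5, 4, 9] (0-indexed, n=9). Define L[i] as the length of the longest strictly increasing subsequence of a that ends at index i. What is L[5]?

   i    0    1    2    3    4    5    6    7    8
a[i]   11    4   12   10   10    9    5    4    9
L[i]    1    1    2    2    2    2    2    1    3

2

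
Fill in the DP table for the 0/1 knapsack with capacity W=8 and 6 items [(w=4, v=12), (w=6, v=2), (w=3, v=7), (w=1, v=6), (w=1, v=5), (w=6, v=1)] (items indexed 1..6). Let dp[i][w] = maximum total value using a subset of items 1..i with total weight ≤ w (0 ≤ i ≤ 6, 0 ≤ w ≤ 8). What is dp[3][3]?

7

i\w   0   1   2   3   4   5   6   7   8
  0   0   0   0   0   0   0   0   0   0
  1   0   0   0   0  12  12  12  12  12
  2   0   0   0   0  12  12  12  12  12
  3   0   0   0   7  12  12  12  19  19
  4   0   6   6   7  13  18  18  19  25
  5   0   6  11  11  13  18  23  23  25
  6   0   6  11  11  13  18  23  23  25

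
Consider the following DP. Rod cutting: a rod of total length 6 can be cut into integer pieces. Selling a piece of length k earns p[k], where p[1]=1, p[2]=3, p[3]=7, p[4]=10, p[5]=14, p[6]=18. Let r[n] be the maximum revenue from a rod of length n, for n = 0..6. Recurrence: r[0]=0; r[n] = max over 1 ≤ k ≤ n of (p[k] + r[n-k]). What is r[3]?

7

   n    0    1    2    3    4    5    6
r[n]    0    1    3    7   10   14   18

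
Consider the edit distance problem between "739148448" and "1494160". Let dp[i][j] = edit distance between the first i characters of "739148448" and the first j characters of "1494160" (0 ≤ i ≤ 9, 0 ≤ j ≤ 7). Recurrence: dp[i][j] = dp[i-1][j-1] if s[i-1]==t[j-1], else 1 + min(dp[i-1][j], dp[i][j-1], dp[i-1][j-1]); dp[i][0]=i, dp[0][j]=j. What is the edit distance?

   ''  1  4  9  4  1  6  0
''  0  1  2  3  4  5  6  7
 7  1  1  2  3  4  5  6  7
 3  2  2  2  3  4  5  6  7
 9  3  3  3  2  3  4  5  6
 1  4  3  4  3  3  3  4  5
 4  5  4  3  4  3  4  4  5
 8  6  5  4  4  4  4  5  5
 4  7  6  5  5  4  5  5  6
 4  8  7  6  6  5  5  6  6
 8  9  8  7  7  6  6  6  7

7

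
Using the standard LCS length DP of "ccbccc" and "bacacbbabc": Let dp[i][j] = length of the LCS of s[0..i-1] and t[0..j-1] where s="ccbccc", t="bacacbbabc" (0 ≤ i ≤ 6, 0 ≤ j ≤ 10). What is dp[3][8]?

   ''  b  a  c  a  c  b  b  a  b  c
''  0  0  0  0  0  0  0  0  0  0  0
 c  0  0  0  1  1  1  1  1  1  1  1
 c  0  0  0  1  1  2  2  2  2  2  2
 b  0  1  1  1  1  2  3  3  3  3  3
 c  0  1  1  2  2  2  3  3  3  3  4
 c  0  1  1  2  2  3  3  3  3  3  4
 c  0  1  1  2  2  3  3  3  3  3  4

3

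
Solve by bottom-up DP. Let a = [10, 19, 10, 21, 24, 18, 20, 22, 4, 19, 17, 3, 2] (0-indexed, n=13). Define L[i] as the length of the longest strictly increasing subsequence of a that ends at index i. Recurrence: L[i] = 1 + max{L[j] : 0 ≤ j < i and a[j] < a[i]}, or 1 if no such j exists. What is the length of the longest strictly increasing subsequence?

4

   i    0    1    2    3    4    5    6    7    8    9   10   11   12
a[i]   10   19   10   21   24   18   20   22    4   19   17    3    2
L[i]    1    2    1    3    4    2    3    4    1    3    2    1    1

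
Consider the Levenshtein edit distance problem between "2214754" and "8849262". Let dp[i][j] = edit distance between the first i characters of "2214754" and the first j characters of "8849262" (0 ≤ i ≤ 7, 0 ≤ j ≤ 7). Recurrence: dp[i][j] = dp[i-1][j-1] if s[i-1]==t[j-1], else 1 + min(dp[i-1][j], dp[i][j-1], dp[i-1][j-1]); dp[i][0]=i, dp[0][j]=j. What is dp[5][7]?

7

   ''  8  8  4  9  2  6  2
''  0  1  2  3  4  5  6  7
 2  1  1  2  3  4  4  5  6
 2  2  2  2  3  4  4  5  5
 1  3  3  3  3  4  5  5  6
 4  4  4  4  3  4  5  6  6
 7  5  5  5  4  4  5  6  7
 5  6  6  6  5  5  5  6  7
 4  7  7  7  6  6  6  6  7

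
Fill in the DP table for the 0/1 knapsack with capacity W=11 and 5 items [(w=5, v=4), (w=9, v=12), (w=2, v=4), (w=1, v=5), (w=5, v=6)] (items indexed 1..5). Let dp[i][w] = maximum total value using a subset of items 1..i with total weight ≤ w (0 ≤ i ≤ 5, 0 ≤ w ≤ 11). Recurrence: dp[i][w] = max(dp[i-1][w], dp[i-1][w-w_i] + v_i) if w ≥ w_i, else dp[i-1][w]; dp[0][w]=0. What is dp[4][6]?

i\w   0   1   2   3   4   5   6   7   8   9  10  11
  0   0   0   0   0   0   0   0   0   0   0   0   0
  1   0   0   0   0   0   4   4   4   4   4   4   4
  2   0   0   0   0   0   4   4   4   4  12  12  12
  3   0   0   4   4   4   4   4   8   8  12  12  16
  4   0   5   5   9   9   9   9   9  13  13  17  17
  5   0   5   5   9   9   9  11  11  15  15  17  17

9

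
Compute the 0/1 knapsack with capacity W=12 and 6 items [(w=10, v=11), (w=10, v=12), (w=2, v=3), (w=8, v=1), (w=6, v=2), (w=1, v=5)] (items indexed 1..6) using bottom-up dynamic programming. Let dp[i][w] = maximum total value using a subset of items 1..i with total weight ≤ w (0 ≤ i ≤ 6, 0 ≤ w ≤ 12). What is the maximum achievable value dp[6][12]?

i\w   0   1   2   3   4   5   6   7   8   9  10  11  12
  0   0   0   0   0   0   0   0   0   0   0   0   0   0
  1   0   0   0   0   0   0   0   0   0   0  11  11  11
  2   0   0   0   0   0   0   0   0   0   0  12  12  12
  3   0   0   3   3   3   3   3   3   3   3  12  12  15
  4   0   0   3   3   3   3   3   3   3   3  12  12  15
  5   0   0   3   3   3   3   3   3   5   5  12  12  15
  6   0   5   5   8   8   8   8   8   8  10  12  17  17

17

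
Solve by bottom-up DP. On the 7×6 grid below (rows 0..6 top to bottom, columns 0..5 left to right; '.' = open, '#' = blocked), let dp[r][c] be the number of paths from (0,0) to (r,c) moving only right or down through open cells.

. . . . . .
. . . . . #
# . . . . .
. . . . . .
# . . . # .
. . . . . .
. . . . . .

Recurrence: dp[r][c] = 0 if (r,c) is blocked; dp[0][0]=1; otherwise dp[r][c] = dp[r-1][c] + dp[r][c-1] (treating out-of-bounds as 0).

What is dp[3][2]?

7

r\c   0   1   2   3   4   5
  0   1   1   1   1   1   1
  1   1   2   3   4   5   0
  2   0   2   5   9  14  14
  3   0   2   7  16  30  44
  4   0   2   9  25   0  44
  5   0   2  11  36  36  80
  6   0   2  13  49  85 165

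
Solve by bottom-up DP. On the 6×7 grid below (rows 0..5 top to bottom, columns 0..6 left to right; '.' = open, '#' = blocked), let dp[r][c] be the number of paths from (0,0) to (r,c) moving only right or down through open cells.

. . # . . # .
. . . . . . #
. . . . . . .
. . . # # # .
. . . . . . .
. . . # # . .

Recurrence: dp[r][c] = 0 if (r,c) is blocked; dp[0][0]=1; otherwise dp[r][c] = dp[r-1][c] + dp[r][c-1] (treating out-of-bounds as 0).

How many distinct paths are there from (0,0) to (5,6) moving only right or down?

39

r\c   0   1   2   3   4   5   6
  0   1   1   0   0   0   0   0
  1   1   2   2   2   2   2   0
  2   1   3   5   7   9  11  11
  3   1   4   9   0   0   0  11
  4   1   5  14  14  14  14  25
  5   1   6  20   0   0  14  39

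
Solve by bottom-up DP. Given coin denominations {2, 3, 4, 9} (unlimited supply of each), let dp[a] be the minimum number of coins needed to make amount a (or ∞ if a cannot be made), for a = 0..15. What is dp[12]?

2

 a  0  1  2  3  4  5  6  7  8  9 10 11 12 13 14 15
dp  0  -  1  1  1  2  2  2  2  1  3  2  2  2  3  3
(- denotes ∞ / unreachable)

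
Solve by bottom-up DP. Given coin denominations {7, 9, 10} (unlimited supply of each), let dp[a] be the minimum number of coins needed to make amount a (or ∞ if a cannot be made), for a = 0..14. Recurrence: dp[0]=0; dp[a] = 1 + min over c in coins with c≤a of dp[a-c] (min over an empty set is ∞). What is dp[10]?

1

 a  0  1  2  3  4  5  6  7  8  9 10 11 12 13 14
dp  0  -  -  -  -  -  -  1  -  1  1  -  -  -  2
(- denotes ∞ / unreachable)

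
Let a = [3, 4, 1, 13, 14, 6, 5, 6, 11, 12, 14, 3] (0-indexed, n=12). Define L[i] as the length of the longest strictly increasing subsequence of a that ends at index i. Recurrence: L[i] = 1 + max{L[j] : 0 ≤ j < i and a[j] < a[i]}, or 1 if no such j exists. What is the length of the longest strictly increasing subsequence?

7

   i    0    1    2    3    4    5    6    7    8    9   10   11
a[i]    3    4    1   13   14    6    5    6   11   12   14    3
L[i]    1    2    1    3    4    3    3    4    5    6    7    2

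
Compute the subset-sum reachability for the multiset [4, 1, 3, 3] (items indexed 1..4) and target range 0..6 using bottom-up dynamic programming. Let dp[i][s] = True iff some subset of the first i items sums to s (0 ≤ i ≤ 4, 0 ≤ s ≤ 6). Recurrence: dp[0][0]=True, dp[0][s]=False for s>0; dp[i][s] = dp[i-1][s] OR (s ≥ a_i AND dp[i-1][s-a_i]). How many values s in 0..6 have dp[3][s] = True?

5

i\s   0   1   2   3   4   5   6
  0   T   F   F   F   F   F   F
  1   T   F   F   F   T   F   F
  2   T   T   F   F   T   T   F
  3   T   T   F   T   T   T   F
  4   T   T   F   T   T   T   T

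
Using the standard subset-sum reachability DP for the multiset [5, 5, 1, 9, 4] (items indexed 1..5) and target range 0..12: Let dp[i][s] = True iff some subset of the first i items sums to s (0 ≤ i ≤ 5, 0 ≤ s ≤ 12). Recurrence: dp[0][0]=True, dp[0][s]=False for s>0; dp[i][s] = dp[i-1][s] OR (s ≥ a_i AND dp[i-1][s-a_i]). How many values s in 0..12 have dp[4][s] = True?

i\s   0   1   2   3   4   5   6   7   8   9  10  11  12
  0   T   F   F   F   F   F   F   F   F   F   F   F   F
  1   T   F   F   F   F   T   F   F   F   F   F   F   F
  2   T   F   F   F   F   T   F   F   F   F   T   F   F
  3   T   T   F   F   F   T   T   F   F   F   T   T   F
  4   T   T   F   F   F   T   T   F   F   T   T   T   F
  5   T   T   F   F   T   T   T   F   F   T   T   T   F

7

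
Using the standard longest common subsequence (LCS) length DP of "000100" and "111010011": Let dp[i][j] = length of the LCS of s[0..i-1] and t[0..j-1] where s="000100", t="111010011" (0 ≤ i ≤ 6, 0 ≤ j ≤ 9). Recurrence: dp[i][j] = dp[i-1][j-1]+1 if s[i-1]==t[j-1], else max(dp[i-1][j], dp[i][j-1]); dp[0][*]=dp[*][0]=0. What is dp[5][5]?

   ''  1  1  1  0  1  0  0  1  1
''  0  0  0  0  0  0  0  0  0  0
 0  0  0  0  0  1  1  1  1  1  1
 0  0  0  0  0  1  1  2  2  2  2
 0  0  0  0  0  1  1  2  3  3  3
 1  0  1  1  1  1  2  2  3  4  4
 0  0  1  1  1  2  2  3  3  4  4
 0  0  1  1  1  2  2  3  4  4  4

2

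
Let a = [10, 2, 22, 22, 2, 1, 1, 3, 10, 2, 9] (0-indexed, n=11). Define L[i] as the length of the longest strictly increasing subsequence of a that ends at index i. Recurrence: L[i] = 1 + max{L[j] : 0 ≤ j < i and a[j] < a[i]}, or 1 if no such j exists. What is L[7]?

   i    0    1    2    3    4    5    6    7    8    9   10
a[i]   10    2   22   22    2    1    1    3   10    2    9
L[i]    1    1    2    2    1    1    1    2    3    2    3

2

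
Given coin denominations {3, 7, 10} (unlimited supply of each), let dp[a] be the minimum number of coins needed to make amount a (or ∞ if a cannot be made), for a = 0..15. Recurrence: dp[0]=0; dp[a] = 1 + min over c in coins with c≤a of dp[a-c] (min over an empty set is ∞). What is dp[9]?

 a  0  1  2  3  4  5  6  7  8  9 10 11 12 13 14 15
dp  0  -  -  1  -  -  2  1  -  3  1  -  4  2  2  5
(- denotes ∞ / unreachable)

3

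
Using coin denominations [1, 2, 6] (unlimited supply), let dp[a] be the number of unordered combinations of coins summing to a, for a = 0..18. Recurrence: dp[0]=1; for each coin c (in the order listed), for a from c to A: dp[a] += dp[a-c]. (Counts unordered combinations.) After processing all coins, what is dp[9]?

after  coin     0     1     2     3     4     5     6     7     8     9    10    11    12    13    14    15    16    17    18
          1     1     1     1     1     1     1     1     1     1     1     1     1     1     1     1     1     1     1     1
          2     1     1     2     2     3     3     4     4     5     5     6     6     7     7     8     8     9     9    10
          6     1     1     2     2     3     3     5     5     7     7     9     9    12    12    15    15    18    18    22

7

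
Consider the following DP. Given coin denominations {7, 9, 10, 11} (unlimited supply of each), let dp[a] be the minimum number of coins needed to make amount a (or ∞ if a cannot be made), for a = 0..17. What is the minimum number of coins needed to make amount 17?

2

 a  0  1  2  3  4  5  6  7  8  9 10 11 12 13 14 15 16 17
dp  0  -  -  -  -  -  -  1  -  1  1  1  -  -  2  -  2  2
(- denotes ∞ / unreachable)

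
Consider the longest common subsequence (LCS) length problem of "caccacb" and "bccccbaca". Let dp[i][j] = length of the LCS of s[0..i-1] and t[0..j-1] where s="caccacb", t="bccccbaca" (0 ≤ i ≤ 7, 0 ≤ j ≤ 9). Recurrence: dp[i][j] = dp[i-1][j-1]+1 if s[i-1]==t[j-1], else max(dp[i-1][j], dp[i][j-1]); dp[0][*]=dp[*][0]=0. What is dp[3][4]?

2

   ''  b  c  c  c  c  b  a  c  a
''  0  0  0  0  0  0  0  0  0  0
 c  0  0  1  1  1  1  1  1  1  1
 a  0  0  1  1  1  1  1  2  2  2
 c  0  0  1  2  2  2  2  2  3  3
 c  0  0  1  2  3  3  3  3  3  3
 a  0  0  1  2  3  3  3  4  4  4
 c  0  0  1  2  3  4  4  4  5  5
 b  0  1  1  2  3  4  5  5  5  5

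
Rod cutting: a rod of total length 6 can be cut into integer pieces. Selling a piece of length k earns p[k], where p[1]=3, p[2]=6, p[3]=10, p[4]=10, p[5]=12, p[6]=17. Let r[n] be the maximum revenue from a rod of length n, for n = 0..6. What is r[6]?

   n    0    1    2    3    4    5    6
r[n]    0    3    6   10   13   16   20

20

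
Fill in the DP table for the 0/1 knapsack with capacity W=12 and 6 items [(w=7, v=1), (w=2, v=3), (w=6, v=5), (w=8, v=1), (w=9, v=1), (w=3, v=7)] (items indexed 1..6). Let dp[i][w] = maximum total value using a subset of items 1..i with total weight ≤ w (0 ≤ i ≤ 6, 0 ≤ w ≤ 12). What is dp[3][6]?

5

i\w   0   1   2   3   4   5   6   7   8   9  10  11  12
  0   0   0   0   0   0   0   0   0   0   0   0   0   0
  1   0   0   0   0   0   0   0   1   1   1   1   1   1
  2   0   0   3   3   3   3   3   3   3   4   4   4   4
  3   0   0   3   3   3   3   5   5   8   8   8   8   8
  4   0   0   3   3   3   3   5   5   8   8   8   8   8
  5   0   0   3   3   3   3   5   5   8   8   8   8   8
  6   0   0   3   7   7  10  10  10  10  12  12  15  15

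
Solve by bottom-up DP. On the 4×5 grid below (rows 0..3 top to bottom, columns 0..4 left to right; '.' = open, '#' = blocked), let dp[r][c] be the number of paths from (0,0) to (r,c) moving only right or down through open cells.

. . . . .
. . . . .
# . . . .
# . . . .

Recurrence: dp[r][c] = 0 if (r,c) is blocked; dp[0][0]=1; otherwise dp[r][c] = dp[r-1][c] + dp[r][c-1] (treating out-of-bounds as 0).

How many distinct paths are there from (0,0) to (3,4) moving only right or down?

r\c   0   1   2   3   4
  0   1   1   1   1   1
  1   1   2   3   4   5
  2   0   2   5   9  14
  3   0   2   7  16  30

30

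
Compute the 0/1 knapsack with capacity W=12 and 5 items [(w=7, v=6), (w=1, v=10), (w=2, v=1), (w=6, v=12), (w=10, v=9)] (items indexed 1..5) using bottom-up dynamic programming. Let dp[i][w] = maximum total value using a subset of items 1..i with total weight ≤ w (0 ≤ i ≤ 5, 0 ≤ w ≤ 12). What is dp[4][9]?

i\w   0   1   2   3   4   5   6   7   8   9  10  11  12
  0   0   0   0   0   0   0   0   0   0   0   0   0   0
  1   0   0   0   0   0   0   0   6   6   6   6   6   6
  2   0  10  10  10  10  10  10  10  16  16  16  16  16
  3   0  10  10  11  11  11  11  11  16  16  17  17  17
  4   0  10  10  11  11  11  12  22  22  23  23  23  23
  5   0  10  10  11  11  11  12  22  22  23  23  23  23

23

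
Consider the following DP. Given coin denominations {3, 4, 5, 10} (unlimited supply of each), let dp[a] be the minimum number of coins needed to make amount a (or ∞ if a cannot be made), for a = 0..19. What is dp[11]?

 a  0  1  2  3  4  5  6  7  8  9 10 11 12 13 14 15 16 17 18 19
dp  0  -  -  1  1  1  2  2  2  2  1  3  3  2  2  2  3  3  3  3
(- denotes ∞ / unreachable)

3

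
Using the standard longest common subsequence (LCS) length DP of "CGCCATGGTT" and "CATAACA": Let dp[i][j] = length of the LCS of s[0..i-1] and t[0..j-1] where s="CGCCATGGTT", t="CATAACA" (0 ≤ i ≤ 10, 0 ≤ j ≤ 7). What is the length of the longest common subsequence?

   ''  C  A  T  A  A  C  A
''  0  0  0  0  0  0  0  0
 C  0  1  1  1  1  1  1  1
 G  0  1  1  1  1  1  1  1
 C  0  1  1  1  1  1  2  2
 C  0  1  1  1  1  1  2  2
 A  0  1  2  2  2  2  2  3
 T  0  1  2  3  3  3  3  3
 G  0  1  2  3  3  3  3  3
 G  0  1  2  3  3  3  3  3
 T  0  1  2  3  3  3  3  3
 T  0  1  2  3  3  3  3  3

3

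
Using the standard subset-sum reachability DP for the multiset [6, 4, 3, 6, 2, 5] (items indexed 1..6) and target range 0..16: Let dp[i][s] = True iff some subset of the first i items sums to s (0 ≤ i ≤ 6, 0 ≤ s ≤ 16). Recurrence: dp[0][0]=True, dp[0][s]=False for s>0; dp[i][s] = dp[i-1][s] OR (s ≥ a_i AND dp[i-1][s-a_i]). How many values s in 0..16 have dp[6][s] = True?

16

i\s   0   1   2   3   4   5   6   7   8   9  10  11  12  13  14  15  16
  0   T   F   F   F   F   F   F   F   F   F   F   F   F   F   F   F   F
  1   T   F   F   F   F   F   T   F   F   F   F   F   F   F   F   F   F
  2   T   F   F   F   T   F   T   F   F   F   T   F   F   F   F   F   F
  3   T   F   F   T   T   F   T   T   F   T   T   F   F   T   F   F   F
  4   T   F   F   T   T   F   T   T   F   T   T   F   T   T   F   T   T
  5   T   F   T   T   T   T   T   T   T   T   T   T   T   T   T   T   T
  6   T   F   T   T   T   T   T   T   T   T   T   T   T   T   T   T   T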